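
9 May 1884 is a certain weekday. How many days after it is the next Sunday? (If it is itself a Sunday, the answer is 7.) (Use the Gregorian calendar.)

2

May 9, 1884 is a Friday.
From Friday to the next Sunday is 2 days.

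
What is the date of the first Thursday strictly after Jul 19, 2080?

July 25, 2080

Jul 19, 2080 is a Friday.
From Friday to the next Thursday is 6 days.
Jul 19, 2080 + 6 = Jul 25, 2080.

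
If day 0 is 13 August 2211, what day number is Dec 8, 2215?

Aug 13, 2211 → Aug 13, 2212: 366 days (Feb 29, 2212 is in that span).
Aug 13, 2212 → Aug 13, 2213: 365 days.
Aug 13, 2213 → Aug 13, 2214: 365 days.
Aug 13, 2214 → Aug 13, 2215: 365 days.
Aug 13, 2215 → Sep 13, 2215: 31 days (August has 31).
Sep 13, 2215 → Oct 13, 2215: 30 days (September has 30).
Oct 13, 2215 → Nov 13, 2215: 31 days (October has 31).
Nov 13, 2215 → Dec 8, 2215: 25 days.
Total: 1578 days.

1578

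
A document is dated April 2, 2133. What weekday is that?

January 1, 2133 is a Thursday.
Jan 1, 2133 → Feb 1, 2133: 31 days (January has 31).
Feb 1, 2133 → Mar 1, 2133: 28 days (February has 28).
Mar 1, 2133 → Apr 1, 2133: 31 days (March has 31).
Apr 1, 2133 → Apr 2, 2133: 1 days.
Total: 91 days.
91 mod 7 = 0, so Thursday + 0 = Thursday.

Thursday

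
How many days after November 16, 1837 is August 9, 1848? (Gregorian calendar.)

Nov 16, 1837 → Nov 16, 1838: 365 days.
Nov 16, 1838 → Nov 16, 1839: 365 days.
Nov 16, 1839 → Nov 16, 1840: 366 days (Feb 29, 1840 is in that span).
Nov 16, 1840 → Nov 16, 1841: 365 days.
Nov 16, 1841 → Nov 16, 1842: 365 days.
Nov 16, 1842 → Nov 16, 1843: 365 days.
Nov 16, 1843 → Nov 16, 1844: 366 days (Feb 29, 1844 is in that span).
Nov 16, 1844 → Nov 16, 1845: 365 days.
Nov 16, 1845 → Nov 16, 1846: 365 days.
Nov 16, 1846 → Nov 16, 1847: 365 days.
Nov 16, 1847 → Dec 16, 1847: 30 days (November has 30).
Dec 16, 1847 → Jan 16, 1848: 31 days (December has 31).
Jan 16, 1848 → Feb 16, 1848: 31 days (January has 31).
Feb 16, 1848 → Mar 16, 1848: 29 days (February has 29).
Mar 16, 1848 → Apr 16, 1848: 31 days (March has 31).
Apr 16, 1848 → May 16, 1848: 30 days (April has 30).
May 16, 1848 → Jun 16, 1848: 31 days (May has 31).
Jun 16, 1848 → Jul 16, 1848: 30 days (June has 30).
Jul 16, 1848 → Aug 9, 1848: 24 days.
Total: 3919 days.

3919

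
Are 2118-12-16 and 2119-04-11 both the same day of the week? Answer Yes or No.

From Dec 16, 2118 to Apr 11, 2119 is 116 days.
116 mod 7 = 4, so they are different weekdays.
(Dec 16, 2118 is a Friday; Apr 11, 2119 is a Tuesday.)

No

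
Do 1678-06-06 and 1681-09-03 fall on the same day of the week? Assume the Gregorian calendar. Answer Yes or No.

No

From Jun 6, 1678 to Sep 3, 1681 is 1185 days.
1185 mod 7 = 2, so they are different weekdays.
(Jun 6, 1678 is a Monday; Sep 3, 1681 is a Wednesday.)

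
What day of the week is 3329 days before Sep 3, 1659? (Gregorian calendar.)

Saturday

Sep 3, 1659 is a Wednesday.
3329 mod 7 = 4, so 3329 days before a Wednesday is Wednesday − 4 = Saturday.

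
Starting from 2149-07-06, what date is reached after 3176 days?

+365 (one year) → Jul 6, 2150 (2811 left).
+365 (one year) → Jul 6, 2151 (2446 left).
+366 (one year; includes Feb 29, 2152) → Jul 6, 2152 (2080 left).
+365 (one year) → Jul 6, 2153 (1715 left).
+365 (one year) → Jul 6, 2154 (1350 left).
+365 (one year) → Jul 6, 2155 (985 left).
+366 (one year; includes Feb 29, 2156) → Jul 6, 2156 (619 left).
+365 (one year) → Jul 6, 2157 (254 left).
Jul has 31 days: +26 → Aug 1, 2157 (228 left).
Aug has 31 days: +31 → Sep 1, 2157 (197 left).
Sep has 30 days: +30 → Oct 1, 2157 (167 left).
Oct has 31 days: +31 → Nov 1, 2157 (136 left).
Nov has 30 days: +30 → Dec 1, 2157 (106 left).
Dec has 31 days: +31 → Jan 1, 2158 (75 left).
Jan has 31 days: +31 → Feb 1, 2158 (44 left).
Feb has 28 days: +28 → Mar 1, 2158 (16 left).
+16 → Mar 17, 2158.

March 17, 2158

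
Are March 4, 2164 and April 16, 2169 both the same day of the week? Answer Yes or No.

Yes

From Mar 4, 2164 to Apr 16, 2169 is 1869 days.
1869 mod 7 = 0, so they are the same weekday.
(Mar 4, 2164 is a Sunday; Apr 16, 2169 is a Sunday.)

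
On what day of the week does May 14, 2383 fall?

Doomsday rule: the anchor day for the 2300s is Wednesday. For year 83: 83÷12 = 6 r 11, and 11÷4 = 2, so 6+11+2 = 19.
Wednesday + 19 ≡ Monday — that's 2383's doomsday.
In May the doomsday date is May 9.
May 14 is 5 days after May 9; 5 mod 7 = 5, so Monday + 5 = Saturday.

Saturday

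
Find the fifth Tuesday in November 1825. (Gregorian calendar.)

November 29, 1825

November 1, 1825 is a Tuesday.
The first Tuesday is therefore November 1 (same day).
The fifth Tuesday is 1 + 4×7 = November 29.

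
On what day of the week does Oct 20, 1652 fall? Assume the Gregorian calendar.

Doomsday rule: the anchor day for the 1600s is Tuesday. For year 52: 52÷12 = 4 r 4, and 4÷4 = 1, so 4+4+1 = 9.
Tuesday + 9 ≡ Thursday — that's 1652's doomsday.
In October the doomsday date is Oct 10.
Oct 20 is 10 days after Oct 10; 10 mod 7 = 3, so Thursday + 3 = Sunday.

Sunday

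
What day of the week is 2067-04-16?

Doomsday rule: the anchor day for the 2000s is Tuesday. For year 67: 67÷12 = 5 r 7, and 7÷4 = 1, so 5+7+1 = 13.
Tuesday + 13 ≡ Monday — that's 2067's doomsday.
In April the doomsday date is Apr 4.
Apr 16 is 12 days after Apr 4; 12 mod 7 = 5, so Monday + 5 = Saturday.

Saturday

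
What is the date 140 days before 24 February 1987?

−24 → Jan 31, 1987 (end of Jan, 31 days; 116 left).
−31 → Dec 31, 1986 (end of Dec, 31 days; 85 left).
−31 → Nov 30, 1986 (end of Nov, 30 days; 54 left).
−30 → Oct 31, 1986 (end of Oct, 31 days; 24 left).
−24 → Oct 7, 1986.

October 7, 1986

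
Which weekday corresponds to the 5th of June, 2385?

Doomsday rule: the anchor day for the 2300s is Wednesday. For year 85: 85÷12 = 7 r 1, and 1÷4 = 0, so 7+1+0 = 8.
Wednesday + 8 ≡ Thursday — that's 2385's doomsday.
In June the doomsday date is Jun 6.
Jun 5 is 1 day before Jun 6; 1 mod 7 = 1, so Thursday − 1 = Wednesday.

Wednesday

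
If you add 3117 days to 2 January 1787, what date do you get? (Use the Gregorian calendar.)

+365 (one year) → Jan 2, 1788 (2752 left).
+366 (one year; includes Feb 29, 1788) → Jan 2, 1789 (2386 left).
+365 (one year) → Jan 2, 1790 (2021 left).
+365 (one year) → Jan 2, 1791 (1656 left).
+365 (one year) → Jan 2, 1792 (1291 left).
+366 (one year; includes Feb 29, 1792) → Jan 2, 1793 (925 left).
+365 (one year) → Jan 2, 1794 (560 left).
+365 (one year) → Jan 2, 1795 (195 left).
Jan has 31 days: +30 → Feb 1, 1795 (165 left).
Feb has 28 days: +28 → Mar 1, 1795 (137 left).
Mar has 31 days: +31 → Apr 1, 1795 (106 left).
Apr has 30 days: +30 → May 1, 1795 (76 left).
May has 31 days: +31 → Jun 1, 1795 (45 left).
Jun has 30 days: +30 → Jul 1, 1795 (15 left).
+15 → Jul 16, 1795.

July 16, 1795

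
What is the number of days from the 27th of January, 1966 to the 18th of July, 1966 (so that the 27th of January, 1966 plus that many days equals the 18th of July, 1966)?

Jan 27, 1966 → Feb 27, 1966: 31 days (January has 31).
Feb 27, 1966 → Mar 27, 1966: 28 days (February has 28).
Mar 27, 1966 → Apr 27, 1966: 31 days (March has 31).
Apr 27, 1966 → May 27, 1966: 30 days (April has 30).
May 27, 1966 → Jun 27, 1966: 31 days (May has 31).
Jun 27, 1966 → Jul 18, 1966: 21 days.
Total: 172 days.

172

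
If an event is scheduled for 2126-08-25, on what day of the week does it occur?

Sunday

Doomsday rule: the anchor day for the 2100s is Sunday. For year 26: 26÷12 = 2 r 2, and 2÷4 = 0, so 2+2+0 = 4.
Sunday + 4 ≡ Thursday — that's 2126's doomsday.
In August the doomsday date is Aug 8.
Aug 25 is 17 days after Aug 8; 17 mod 7 = 3, so Thursday + 3 = Sunday.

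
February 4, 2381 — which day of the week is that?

Wednesday

Doomsday rule: the anchor day for the 2300s is Wednesday. For year 81: 81÷12 = 6 r 9, and 9÷4 = 2, so 6+9+2 = 17.
Wednesday + 17 ≡ Saturday — that's 2381's doomsday.
In February the doomsday date is Feb 28 (2381 is not a leap year).
Feb 4 is 24 days before Feb 28; 24 mod 7 = 3, so Saturday − 3 = Wednesday.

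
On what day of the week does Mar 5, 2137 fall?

Tuesday

Doomsday rule: the anchor day for the 2100s is Sunday. For year 37: 37÷12 = 3 r 1, and 1÷4 = 0, so 3+1+0 = 4.
Sunday + 4 ≡ Thursday — that's 2137's doomsday.
In March the doomsday date is Mar 14.
Mar 5 is 9 days before Mar 14; 9 mod 7 = 2, so Thursday − 2 = Tuesday.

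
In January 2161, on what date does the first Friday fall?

January 2, 2161

January 1, 2161 is a Thursday.
The first Friday is therefore January 2 (1 days later).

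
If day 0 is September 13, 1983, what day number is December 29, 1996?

Sep 13, 1983 → Sep 13, 1984: 366 days (Feb 29, 1984 is in that span).
Sep 13, 1984 → Sep 13, 1985: 365 days.
Sep 13, 1985 → Sep 13, 1986: 365 days.
Sep 13, 1986 → Sep 13, 1987: 365 days.
Sep 13, 1987 → Sep 13, 1988: 366 days (Feb 29, 1988 is in that span).
Sep 13, 1988 → Sep 13, 1989: 365 days.
Sep 13, 1989 → Sep 13, 1990: 365 days.
Sep 13, 1990 → Sep 13, 1991: 365 days.
Sep 13, 1991 → Sep 13, 1992: 366 days (Feb 29, 1992 is in that span).
Sep 13, 1992 → Sep 13, 1993: 365 days.
Sep 13, 1993 → Sep 13, 1994: 365 days.
Sep 13, 1994 → Sep 13, 1995: 365 days.
Sep 13, 1995 → Sep 13, 1996: 366 days (Feb 29, 1996 is in that span).
Sep 13, 1996 → Oct 13, 1996: 30 days (September has 30).
Oct 13, 1996 → Nov 13, 1996: 31 days (October has 31).
Nov 13, 1996 → Dec 13, 1996: 30 days (November has 30).
Dec 13, 1996 → Dec 29, 1996: 16 days.
Total: 4856 days.

4856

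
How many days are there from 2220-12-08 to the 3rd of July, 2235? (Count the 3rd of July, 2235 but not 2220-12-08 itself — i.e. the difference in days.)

Dec 8, 2220 → Dec 8, 2221: 365 days.
Dec 8, 2221 → Dec 8, 2222: 365 days.
Dec 8, 2222 → Dec 8, 2223: 365 days.
Dec 8, 2223 → Dec 8, 2224: 366 days (Feb 29, 2224 is in that span).
Dec 8, 2224 → Dec 8, 2225: 365 days.
Dec 8, 2225 → Dec 8, 2226: 365 days.
Dec 8, 2226 → Dec 8, 2227: 365 days.
Dec 8, 2227 → Dec 8, 2228: 366 days (Feb 29, 2228 is in that span).
Dec 8, 2228 → Dec 8, 2229: 365 days.
Dec 8, 2229 → Dec 8, 2230: 365 days.
Dec 8, 2230 → Dec 8, 2231: 365 days.
Dec 8, 2231 → Dec 8, 2232: 366 days (Feb 29, 2232 is in that span).
Dec 8, 2232 → Dec 8, 2233: 365 days.
Dec 8, 2233 → Dec 8, 2234: 365 days.
Dec 8, 2234 → Jan 8, 2235: 31 days (December has 31).
Jan 8, 2235 → Feb 8, 2235: 31 days (January has 31).
Feb 8, 2235 → Mar 8, 2235: 28 days (February has 28).
Mar 8, 2235 → Apr 8, 2235: 31 days (March has 31).
Apr 8, 2235 → May 8, 2235: 30 days (April has 30).
May 8, 2235 → Jun 8, 2235: 31 days (May has 31).
Jun 8, 2235 → Jul 3, 2235: 25 days.
Total: 5320 days.

5320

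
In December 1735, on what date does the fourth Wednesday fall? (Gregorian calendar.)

December 28, 1735

December 1, 1735 is a Thursday.
The first Wednesday is therefore December 7 (6 days later).
The fourth Wednesday is 7 + 3×7 = December 28.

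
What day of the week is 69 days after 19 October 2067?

Tuesday

Oct 19, 2067 is a Wednesday.
69 mod 7 = 6, so 69 days after a Wednesday is Wednesday + 6 = Tuesday.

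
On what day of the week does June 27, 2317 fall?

Wednesday

Doomsday rule: the anchor day for the 2300s is Wednesday. For year 17: 17÷12 = 1 r 5, and 5÷4 = 1, so 1+5+1 = 7.
Wednesday + 7 ≡ Wednesday — that's 2317's doomsday.
In June the doomsday date is Jun 6.
Jun 27 is 21 days after Jun 6; 21 mod 7 = 0, so Wednesday + 0 = Wednesday.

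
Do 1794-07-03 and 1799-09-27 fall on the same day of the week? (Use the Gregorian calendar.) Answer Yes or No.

No

From Jul 3, 1794 to Sep 27, 1799 is 1912 days.
1912 mod 7 = 1, so they are different weekdays.
(Jul 3, 1794 is a Thursday; Sep 27, 1799 is a Friday.)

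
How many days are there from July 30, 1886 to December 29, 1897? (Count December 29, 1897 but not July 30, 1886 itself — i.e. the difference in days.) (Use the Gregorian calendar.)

Jul 30, 1886 → Jul 30, 1887: 365 days.
Jul 30, 1887 → Jul 30, 1888: 366 days (Feb 29, 1888 is in that span).
Jul 30, 1888 → Jul 30, 1889: 365 days.
Jul 30, 1889 → Jul 30, 1890: 365 days.
Jul 30, 1890 → Jul 30, 1891: 365 days.
Jul 30, 1891 → Jul 30, 1892: 366 days (Feb 29, 1892 is in that span).
Jul 30, 1892 → Jul 30, 1893: 365 days.
Jul 30, 1893 → Jul 30, 1894: 365 days.
Jul 30, 1894 → Jul 30, 1895: 365 days.
Jul 30, 1895 → Jul 30, 1896: 366 days (Feb 29, 1896 is in that span).
Jul 30, 1896 → Jul 30, 1897: 365 days.
Jul 30, 1897 → Aug 30, 1897: 31 days (July has 31).
Aug 30, 1897 → Sep 30, 1897: 31 days (August has 31).
Sep 30, 1897 → Oct 30, 1897: 30 days (September has 30).
Oct 30, 1897 → Nov 30, 1897: 31 days (October has 31).
Nov 30, 1897 → Dec 29, 1897: 29 days.
Total: 4170 days.

4170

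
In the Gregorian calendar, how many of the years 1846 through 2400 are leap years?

135

Multiples of 4 in [1846,2400]: 139.
Of those, multiples of 100: 6 (not leap unless ÷400).
Multiples of 400: 2.
Leap years = 139 − 6 + 2 = 135.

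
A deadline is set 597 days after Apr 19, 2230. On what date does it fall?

+365 (one year) → Apr 19, 2231 (232 left).
Apr has 30 days: +12 → May 1, 2231 (220 left).
May has 31 days: +31 → Jun 1, 2231 (189 left).
Jun has 30 days: +30 → Jul 1, 2231 (159 left).
Jul has 31 days: +31 → Aug 1, 2231 (128 left).
Aug has 31 days: +31 → Sep 1, 2231 (97 left).
Sep has 30 days: +30 → Oct 1, 2231 (67 left).
Oct has 31 days: +31 → Nov 1, 2231 (36 left).
Nov has 30 days: +30 → Dec 1, 2231 (6 left).
+6 → Dec 7, 2231.

December 7, 2231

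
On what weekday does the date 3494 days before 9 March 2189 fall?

Mar 9, 2189 is a Monday.
3494 mod 7 = 1, so 3494 days before a Monday is Monday − 1 = Sunday.

Sunday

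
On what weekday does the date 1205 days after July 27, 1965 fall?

Wednesday

Jul 27, 1965 is a Tuesday.
1205 mod 7 = 1, so 1205 days after a Tuesday is Tuesday + 1 = Wednesday.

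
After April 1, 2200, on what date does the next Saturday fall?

Apr 1, 2200 is a Tuesday.
From Tuesday to the next Saturday is 4 days.
Apr 1, 2200 + 4 = Apr 5, 2200.

April 5, 2200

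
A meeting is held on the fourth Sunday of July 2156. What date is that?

July 25, 2156

July 1, 2156 is a Thursday.
The first Sunday is therefore July 4 (3 days later).
The fourth Sunday is 4 + 3×7 = July 25.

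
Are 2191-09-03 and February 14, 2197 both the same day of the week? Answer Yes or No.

No

From Sep 3, 2191 to Feb 14, 2197 is 1991 days.
1991 mod 7 = 3, so they are different weekdays.
(Sep 3, 2191 is a Saturday; Feb 14, 2197 is a Tuesday.)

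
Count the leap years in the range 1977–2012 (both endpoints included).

Multiples of 4 in [1977,2012]: 9.
Of those, multiples of 100: 1 (not leap unless ÷400).
Multiples of 400: 1.
Leap years = 9 − 1 + 1 = 9.

9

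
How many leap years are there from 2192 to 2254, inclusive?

Multiples of 4 in [2192,2254]: 16.
Of those, multiples of 100: 1 (not leap unless ÷400).
Multiples of 400: 0.
Leap years = 16 − 1 + 0 = 15.

15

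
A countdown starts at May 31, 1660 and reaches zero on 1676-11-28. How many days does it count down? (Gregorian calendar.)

6025

May 31, 1660 → May 31, 1661: 365 days.
May 31, 1661 → May 31, 1662: 365 days.
May 31, 1662 → May 31, 1663: 365 days.
May 31, 1663 → May 31, 1664: 366 days (Feb 29, 1664 is in that span).
May 31, 1664 → May 31, 1665: 365 days.
May 31, 1665 → May 31, 1666: 365 days.
May 31, 1666 → May 31, 1667: 365 days.
May 31, 1667 → May 31, 1668: 366 days (Feb 29, 1668 is in that span).
May 31, 1668 → May 31, 1669: 365 days.
May 31, 1669 → May 31, 1670: 365 days.
May 31, 1670 → May 31, 1671: 365 days.
May 31, 1671 → May 31, 1672: 366 days (Feb 29, 1672 is in that span).
May 31, 1672 → May 31, 1673: 365 days.
May 31, 1673 → May 31, 1674: 365 days.
May 31, 1674 → May 31, 1675: 365 days.
May 31, 1675 → May 31, 1676: 366 days (Feb 29, 1676 is in that span).
May 31, 1676 → Jun 30, 1676: 30 days (May has 31).
Jun 30, 1676 → Jul 30, 1676: 30 days (June has 30).
Jul 30, 1676 → Aug 30, 1676: 31 days (July has 31).
Aug 30, 1676 → Sep 30, 1676: 31 days (August has 31).
Sep 30, 1676 → Oct 30, 1676: 30 days (September has 30).
Oct 30, 1676 → Nov 28, 1676: 29 days.
Total: 6025 days.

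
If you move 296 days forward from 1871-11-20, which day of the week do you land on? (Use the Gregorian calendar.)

Wednesday

Nov 20, 1871 is a Monday.
296 mod 7 = 2, so 296 days after a Monday is Monday + 2 = Wednesday.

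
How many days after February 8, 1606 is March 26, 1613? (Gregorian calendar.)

2603

Feb 8, 1606 → Feb 8, 1607: 365 days.
Feb 8, 1607 → Feb 8, 1608: 365 days.
Feb 8, 1608 → Feb 8, 1609: 366 days (Feb 29, 1608 is in that span).
Feb 8, 1609 → Feb 8, 1610: 365 days.
Feb 8, 1610 → Feb 8, 1611: 365 days.
Feb 8, 1611 → Feb 8, 1612: 365 days.
Feb 8, 1612 → Feb 8, 1613: 366 days (Feb 29, 1612 is in that span).
Feb 8, 1613 → Mar 8, 1613: 28 days (February has 28).
Mar 8, 1613 → Mar 26, 1613: 18 days.
Total: 2603 days.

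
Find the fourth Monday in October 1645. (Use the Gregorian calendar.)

October 1, 1645 is a Sunday.
The first Monday is therefore October 2 (1 days later).
The fourth Monday is 2 + 3×7 = October 23.

October 23, 1645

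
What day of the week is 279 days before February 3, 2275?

First find the weekday of Feb 3, 2275. Doomsday rule: the anchor day for the 2200s is Friday. For year 75: 75÷12 = 6 r 3, and 3÷4 = 0, so 6+3+0 = 9.
Friday + 9 ≡ Sunday — that's 2275's doomsday.
In February the doomsday date is Feb 28 (2275 is not a leap year).
Feb 3 is 25 days before Feb 28; 25 mod 7 = 4, so Sunday − 4 = Wednesday.
279 mod 7 = 6, so 279 days before a Wednesday is Wednesday − 6 = Thursday.

Thursday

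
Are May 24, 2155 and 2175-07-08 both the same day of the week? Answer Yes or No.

From May 24, 2155 to Jul 8, 2175 is 7350 days.
7350 mod 7 = 0, so they are the same weekday.
(May 24, 2155 is a Saturday; Jul 8, 2175 is a Saturday.)

Yes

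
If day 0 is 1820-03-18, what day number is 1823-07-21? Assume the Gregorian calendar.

Mar 18, 1820 → Mar 18, 1821: 365 days.
Mar 18, 1821 → Mar 18, 1822: 365 days.
Mar 18, 1822 → Mar 18, 1823: 365 days.
Mar 18, 1823 → Apr 18, 1823: 31 days (March has 31).
Apr 18, 1823 → May 18, 1823: 30 days (April has 30).
May 18, 1823 → Jun 18, 1823: 31 days (May has 31).
Jun 18, 1823 → Jul 18, 1823: 30 days (June has 30).
Jul 18, 1823 → Jul 21, 1823: 3 days.
Total: 1220 days.

1220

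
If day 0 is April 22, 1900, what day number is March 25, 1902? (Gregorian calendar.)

Apr 22, 1900 → Apr 22, 1901: 365 days.
Apr 22, 1901 → May 22, 1901: 30 days (April has 30).
May 22, 1901 → Jun 22, 1901: 31 days (May has 31).
Jun 22, 1901 → Jul 22, 1901: 30 days (June has 30).
Jul 22, 1901 → Aug 22, 1901: 31 days (July has 31).
Aug 22, 1901 → Sep 22, 1901: 31 days (August has 31).
Sep 22, 1901 → Oct 22, 1901: 30 days (September has 30).
Oct 22, 1901 → Nov 22, 1901: 31 days (October has 31).
Nov 22, 1901 → Dec 22, 1901: 30 days (November has 30).
Dec 22, 1901 → Jan 22, 1902: 31 days (December has 31).
Jan 22, 1902 → Feb 22, 1902: 31 days (January has 31).
Feb 22, 1902 → Mar 22, 1902: 28 days (February has 28).
Mar 22, 1902 → Mar 25, 1902: 3 days.
Total: 702 days.

702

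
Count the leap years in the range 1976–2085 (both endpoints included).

Multiples of 4 in [1976,2085]: 28.
Of those, multiples of 100: 1 (not leap unless ÷400).
Multiples of 400: 1.
Leap years = 28 − 1 + 1 = 28.

28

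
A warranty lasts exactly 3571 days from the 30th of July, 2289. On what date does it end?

+365 (one year) → Jul 30, 2290 (3206 left).
+365 (one year) → Jul 30, 2291 (2841 left).
+366 (one year; includes Feb 29, 2292) → Jul 30, 2292 (2475 left).
+365 (one year) → Jul 30, 2293 (2110 left).
+365 (one year) → Jul 30, 2294 (1745 left).
+365 (one year) → Jul 30, 2295 (1380 left).
+366 (one year; includes Feb 29, 2296) → Jul 30, 2296 (1014 left).
+365 (one year) → Jul 30, 2297 (649 left).
+365 (one year) → Jul 30, 2298 (284 left).
Jul has 31 days: +2 → Aug 1, 2298 (282 left).
Aug has 31 days: +31 → Sep 1, 2298 (251 left).
Sep has 30 days: +30 → Oct 1, 2298 (221 left).
Oct has 31 days: +31 → Nov 1, 2298 (190 left).
Nov has 30 days: +30 → Dec 1, 2298 (160 left).
Dec has 31 days: +31 → Jan 1, 2299 (129 left).
Jan has 31 days: +31 → Feb 1, 2299 (98 left).
Feb has 28 days: +28 → Mar 1, 2299 (70 left).
Mar has 31 days: +31 → Apr 1, 2299 (39 left).
Apr has 30 days: +30 → May 1, 2299 (9 left).
+9 → May 10, 2299.

May 10, 2299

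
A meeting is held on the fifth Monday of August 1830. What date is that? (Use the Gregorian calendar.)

August 1, 1830 is a Sunday.
The first Monday is therefore August 2 (1 days later).
The fifth Monday is 2 + 4×7 = August 30.

August 30, 1830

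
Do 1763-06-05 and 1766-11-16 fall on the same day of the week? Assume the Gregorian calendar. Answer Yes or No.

From Jun 5, 1763 to Nov 16, 1766 is 1260 days.
1260 mod 7 = 0, so they are the same weekday.
(Jun 5, 1763 is a Sunday; Nov 16, 1766 is a Sunday.)

Yes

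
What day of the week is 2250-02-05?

Doomsday rule: the anchor day for the 2200s is Friday. For year 50: 50÷12 = 4 r 2, and 2÷4 = 0, so 4+2+0 = 6.
Friday + 6 ≡ Thursday — that's 2250's doomsday.
In February the doomsday date is Feb 28 (2250 is not a leap year).
Feb 5 is 23 days before Feb 28; 23 mod 7 = 2, so Thursday − 2 = Tuesday.

Tuesday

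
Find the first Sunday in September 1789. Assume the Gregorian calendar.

September 1, 1789 is a Tuesday.
The first Sunday is therefore September 6 (5 days later).

September 6, 1789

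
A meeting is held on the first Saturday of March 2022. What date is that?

March 1, 2022 is a Tuesday.
The first Saturday is therefore March 5 (4 days later).

March 5, 2022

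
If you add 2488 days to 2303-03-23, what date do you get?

+366 (one year; includes Feb 29, 2304) → Mar 23, 2304 (2122 left).
+365 (one year) → Mar 23, 2305 (1757 left).
+365 (one year) → Mar 23, 2306 (1392 left).
+365 (one year) → Mar 23, 2307 (1027 left).
+366 (one year; includes Feb 29, 2308) → Mar 23, 2308 (661 left).
+365 (one year) → Mar 23, 2309 (296 left).
Mar has 31 days: +9 → Apr 1, 2309 (287 left).
Apr has 30 days: +30 → May 1, 2309 (257 left).
May has 31 days: +31 → Jun 1, 2309 (226 left).
Jun has 30 days: +30 → Jul 1, 2309 (196 left).
Jul has 31 days: +31 → Aug 1, 2309 (165 left).
Aug has 31 days: +31 → Sep 1, 2309 (134 left).
Sep has 30 days: +30 → Oct 1, 2309 (104 left).
Oct has 31 days: +31 → Nov 1, 2309 (73 left).
Nov has 30 days: +30 → Dec 1, 2309 (43 left).
Dec has 31 days: +31 → Jan 1, 2310 (12 left).
+12 → Jan 13, 2310.

January 13, 2310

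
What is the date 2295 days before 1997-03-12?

−365 (one year) → Mar 12, 1996 (1930 left).
−366 (one year; includes Feb 29, 1996) → Mar 12, 1995 (1564 left).
−365 (one year) → Mar 12, 1994 (1199 left).
−365 (one year) → Mar 12, 1993 (834 left).
−365 (one year) → Mar 12, 1992 (469 left).
−366 (one year; includes Feb 29, 1992) → Mar 12, 1991 (103 left).
−12 → Feb 28, 1991 (end of Feb, 28 days; 91 left).
−28 → Jan 31, 1991 (end of Jan, 31 days; 63 left).
−31 → Dec 31, 1990 (end of Dec, 31 days; 32 left).
−31 → Nov 30, 1990 (end of Nov, 30 days; 1 left).
−1 → Nov 29, 1990.

November 29, 1990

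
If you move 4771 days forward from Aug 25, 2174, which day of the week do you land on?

First find the weekday of Aug 25, 2174. Doomsday rule: the anchor day for the 2100s is Sunday. For year 74: 74÷12 = 6 r 2, and 2÷4 = 0, so 6+2+0 = 8.
Sunday + 8 ≡ Monday — that's 2174's doomsday.
In August the doomsday date is Aug 8.
Aug 25 is 17 days after Aug 8; 17 mod 7 = 3, so Monday + 3 = Thursday.
4771 mod 7 = 4, so 4771 days after a Thursday is Thursday + 4 = Monday.

Monday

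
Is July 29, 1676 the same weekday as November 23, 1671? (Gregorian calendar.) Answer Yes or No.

No

From Nov 23, 1671 to Jul 29, 1676 is 1710 days.
1710 mod 7 = 2, so they are different weekdays.
(Nov 23, 1671 is a Monday; Jul 29, 1676 is a Wednesday.)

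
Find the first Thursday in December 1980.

December 1, 1980 is a Monday.
The first Thursday is therefore December 4 (3 days later).

December 4, 1980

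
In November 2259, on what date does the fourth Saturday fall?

November 1, 2259 is a Tuesday.
The first Saturday is therefore November 5 (4 days later).
The fourth Saturday is 5 + 3×7 = November 26.

November 26, 2259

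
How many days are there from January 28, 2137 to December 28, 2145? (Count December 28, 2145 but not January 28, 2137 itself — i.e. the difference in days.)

3256

Jan 28, 2137 → Jan 28, 2138: 365 days.
Jan 28, 2138 → Jan 28, 2139: 365 days.
Jan 28, 2139 → Jan 28, 2140: 365 days.
Jan 28, 2140 → Jan 28, 2141: 366 days (Feb 29, 2140 is in that span).
Jan 28, 2141 → Jan 28, 2142: 365 days.
Jan 28, 2142 → Jan 28, 2143: 365 days.
Jan 28, 2143 → Jan 28, 2144: 365 days.
Jan 28, 2144 → Jan 28, 2145: 366 days (Feb 29, 2144 is in that span).
Jan 28, 2145 → Feb 28, 2145: 31 days (January has 31).
Feb 28, 2145 → Mar 28, 2145: 28 days (February has 28).
Mar 28, 2145 → Apr 28, 2145: 31 days (March has 31).
Apr 28, 2145 → May 28, 2145: 30 days (April has 30).
May 28, 2145 → Jun 28, 2145: 31 days (May has 31).
Jun 28, 2145 → Jul 28, 2145: 30 days (June has 30).
Jul 28, 2145 → Aug 28, 2145: 31 days (July has 31).
Aug 28, 2145 → Sep 28, 2145: 31 days (August has 31).
Sep 28, 2145 → Oct 28, 2145: 30 days (September has 30).
Oct 28, 2145 → Nov 28, 2145: 31 days (October has 31).
Nov 28, 2145 → Dec 28, 2145: 30 days.
Total: 3256 days.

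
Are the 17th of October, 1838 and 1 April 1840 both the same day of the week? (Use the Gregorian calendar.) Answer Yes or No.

From Oct 17, 1838 to Apr 1, 1840 is 532 days.
532 mod 7 = 0, so they are the same weekday.
(Oct 17, 1838 is a Wednesday; Apr 1, 1840 is a Wednesday.)

Yes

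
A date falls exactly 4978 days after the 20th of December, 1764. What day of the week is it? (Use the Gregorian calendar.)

Friday

First find the weekday of Dec 20, 1764. Doomsday rule: the anchor day for the 1700s is Sunday. For year 64: 64÷12 = 5 r 4, and 4÷4 = 1, so 5+4+1 = 10.
Sunday + 10 ≡ Wednesday — that's 1764's doomsday.
In December the doomsday date is Dec 12.
Dec 20 is 8 days after Dec 12; 8 mod 7 = 1, so Wednesday + 1 = Thursday.
4978 mod 7 = 1, so 4978 days after a Thursday is Thursday + 1 = Friday.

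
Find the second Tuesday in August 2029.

August 1, 2029 is a Wednesday.
The first Tuesday is therefore August 7 (6 days later).
The second Tuesday is 7 + 1×7 = August 14.

August 14, 2029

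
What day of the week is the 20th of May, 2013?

January 1, 2013 is a Tuesday.
Jan 1, 2013 → Feb 1, 2013: 31 days (January has 31).
Feb 1, 2013 → Mar 1, 2013: 28 days (February has 28).
Mar 1, 2013 → Apr 1, 2013: 31 days (March has 31).
Apr 1, 2013 → May 1, 2013: 30 days (April has 30).
May 1, 2013 → May 20, 2013: 19 days.
Total: 139 days.
139 mod 7 = 6, so Tuesday + 6 = Monday.

Monday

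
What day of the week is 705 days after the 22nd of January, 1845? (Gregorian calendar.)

First find the weekday of Jan 22, 1845. Doomsday rule: the anchor day for the 1800s is Friday. For year 45: 45÷12 = 3 r 9, and 9÷4 = 2, so 3+9+2 = 14.
Friday + 14 ≡ Friday — that's 1845's doomsday.
In January the doomsday date is Jan 3 (1845 is not a leap year).
Jan 22 is 19 days after Jan 3; 19 mod 7 = 5, so Friday + 5 = Wednesday.
705 mod 7 = 5, so 705 days after a Wednesday is Wednesday + 5 = Monday.

Monday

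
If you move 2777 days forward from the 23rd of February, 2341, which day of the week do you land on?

First find the weekday of Feb 23, 2341. Doomsday rule: the anchor day for the 2300s is Wednesday. For year 41: 41÷12 = 3 r 5, and 5÷4 = 1, so 3+5+1 = 9.
Wednesday + 9 ≡ Friday — that's 2341's doomsday.
In February the doomsday date is Feb 28 (2341 is not a leap year).
Feb 23 is 5 days before Feb 28; 5 mod 7 = 5, so Friday − 5 = Sunday.
2777 mod 7 = 5, so 2777 days after a Sunday is Sunday + 5 = Friday.

Friday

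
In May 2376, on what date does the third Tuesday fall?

May 1, 2376 is a Saturday.
The first Tuesday is therefore May 4 (3 days later).
The third Tuesday is 4 + 2×7 = May 18.

May 18, 2376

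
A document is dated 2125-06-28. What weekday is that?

Thursday

Doomsday rule: the anchor day for the 2100s is Sunday. For year 25: 25÷12 = 2 r 1, and 1÷4 = 0, so 2+1+0 = 3.
Sunday + 3 ≡ Wednesday — that's 2125's doomsday.
In June the doomsday date is Jun 6.
Jun 28 is 22 days after Jun 6; 22 mod 7 = 1, so Wednesday + 1 = Thursday.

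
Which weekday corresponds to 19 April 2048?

Sunday

Doomsday rule: the anchor day for the 2000s is Tuesday. For year 48: 48÷12 = 4 r 0, and 0÷4 = 0, so 4+0+0 = 4.
Tuesday + 4 ≡ Saturday — that's 2048's doomsday.
In April the doomsday date is Apr 4.
Apr 19 is 15 days after Apr 4; 15 mod 7 = 1, so Saturday + 1 = Sunday.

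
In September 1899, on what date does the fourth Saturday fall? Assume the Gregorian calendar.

September 23, 1899

September 1, 1899 is a Friday.
The first Saturday is therefore September 2 (1 days later).
The fourth Saturday is 2 + 3×7 = September 23.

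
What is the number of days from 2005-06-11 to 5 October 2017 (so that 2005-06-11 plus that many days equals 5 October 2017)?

Jun 11, 2005 → Jun 11, 2006: 365 days.
Jun 11, 2006 → Jun 11, 2007: 365 days.
Jun 11, 2007 → Jun 11, 2008: 366 days (Feb 29, 2008 is in that span).
Jun 11, 2008 → Jun 11, 2009: 365 days.
Jun 11, 2009 → Jun 11, 2010: 365 days.
Jun 11, 2010 → Jun 11, 2011: 365 days.
Jun 11, 2011 → Jun 11, 2012: 366 days (Feb 29, 2012 is in that span).
Jun 11, 2012 → Jun 11, 2013: 365 days.
Jun 11, 2013 → Jun 11, 2014: 365 days.
Jun 11, 2014 → Jun 11, 2015: 365 days.
Jun 11, 2015 → Jun 11, 2016: 366 days (Feb 29, 2016 is in that span).
Jun 11, 2016 → Jun 11, 2017: 365 days.
Jun 11, 2017 → Jul 11, 2017: 30 days (June has 30).
Jul 11, 2017 → Aug 11, 2017: 31 days (July has 31).
Aug 11, 2017 → Sep 11, 2017: 31 days (August has 31).
Sep 11, 2017 → Oct 5, 2017: 24 days.
Total: 4499 days.

4499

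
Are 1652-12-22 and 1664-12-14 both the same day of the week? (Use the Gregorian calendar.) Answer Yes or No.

Yes

From Dec 22, 1652 to Dec 14, 1664 is 4375 days.
4375 mod 7 = 0, so they are the same weekday.
(Dec 22, 1652 is a Sunday; Dec 14, 1664 is a Sunday.)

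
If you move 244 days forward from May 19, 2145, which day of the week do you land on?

First find the weekday of May 19, 2145. Doomsday rule: the anchor day for the 2100s is Sunday. For year 45: 45÷12 = 3 r 9, and 9÷4 = 2, so 3+9+2 = 14.
Sunday + 14 ≡ Sunday — that's 2145's doomsday.
In May the doomsday date is May 9.
May 19 is 10 days after May 9; 10 mod 7 = 3, so Sunday + 3 = Wednesday.
244 mod 7 = 6, so 244 days after a Wednesday is Wednesday + 6 = Tuesday.

Tuesday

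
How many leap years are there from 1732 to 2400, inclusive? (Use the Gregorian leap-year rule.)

163

Multiples of 4 in [1732,2400]: 168.
Of those, multiples of 100: 7 (not leap unless ÷400).
Multiples of 400: 2.
Leap years = 168 − 7 + 2 = 163.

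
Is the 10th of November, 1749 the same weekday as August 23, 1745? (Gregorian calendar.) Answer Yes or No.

From Aug 23, 1745 to Nov 10, 1749 is 1540 days.
1540 mod 7 = 0, so they are the same weekday.
(Aug 23, 1745 is a Monday; Nov 10, 1749 is a Monday.)

Yes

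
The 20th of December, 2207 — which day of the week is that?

Sunday

Doomsday rule: the anchor day for the 2200s is Friday. For year 07: 7÷12 = 0 r 7, and 7÷4 = 1, so 0+7+1 = 8.
Friday + 8 ≡ Saturday — that's 2207's doomsday.
In December the doomsday date is Dec 12.
Dec 20 is 8 days after Dec 12; 8 mod 7 = 1, so Saturday + 1 = Sunday.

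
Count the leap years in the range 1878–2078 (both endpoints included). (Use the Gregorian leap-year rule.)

49

Multiples of 4 in [1878,2078]: 50.
Of those, multiples of 100: 2 (not leap unless ÷400).
Multiples of 400: 1.
Leap years = 50 − 2 + 1 = 49.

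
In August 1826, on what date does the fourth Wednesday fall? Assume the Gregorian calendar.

August 23, 1826

August 1, 1826 is a Tuesday.
The first Wednesday is therefore August 2 (1 days later).
The fourth Wednesday is 2 + 3×7 = August 23.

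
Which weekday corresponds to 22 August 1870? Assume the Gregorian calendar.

Doomsday rule: the anchor day for the 1800s is Friday. For year 70: 70÷12 = 5 r 10, and 10÷4 = 2, so 5+10+2 = 17.
Friday + 17 ≡ Monday — that's 1870's doomsday.
In August the doomsday date is Aug 8.
Aug 22 is 14 days after Aug 8; 14 mod 7 = 0, so Monday + 0 = Monday.

Monday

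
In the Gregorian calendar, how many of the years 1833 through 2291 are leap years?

111

Multiples of 4 in [1833,2291]: 114.
Of those, multiples of 100: 4 (not leap unless ÷400).
Multiples of 400: 1.
Leap years = 114 − 4 + 1 = 111.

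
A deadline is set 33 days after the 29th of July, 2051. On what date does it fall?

Jul has 31 days: +3 → Aug 1, 2051 (30 left).
+30 → Aug 31, 2051.

August 31, 2051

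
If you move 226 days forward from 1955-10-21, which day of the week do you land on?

Sunday

Oct 21, 1955 is a Friday.
226 mod 7 = 2, so 226 days after a Friday is Friday + 2 = Sunday.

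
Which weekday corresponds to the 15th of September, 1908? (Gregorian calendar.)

Tuesday

Doomsday rule: the anchor day for the 1900s is Wednesday. For year 08: 8÷12 = 0 r 8, and 8÷4 = 2, so 0+8+2 = 10.
Wednesday + 10 ≡ Saturday — that's 1908's doomsday.
In September the doomsday date is Sep 5.
Sep 15 is 10 days after Sep 5; 10 mod 7 = 3, so Saturday + 3 = Tuesday.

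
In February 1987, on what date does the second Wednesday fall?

February 1, 1987 is a Sunday.
The first Wednesday is therefore February 4 (3 days later).
The second Wednesday is 4 + 1×7 = February 11.

February 11, 1987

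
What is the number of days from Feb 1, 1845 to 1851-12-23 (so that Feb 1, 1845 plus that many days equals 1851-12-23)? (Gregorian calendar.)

Feb 1, 1845 → Feb 1, 1846: 365 days.
Feb 1, 1846 → Feb 1, 1847: 365 days.
Feb 1, 1847 → Feb 1, 1848: 365 days.
Feb 1, 1848 → Feb 1, 1849: 366 days (Feb 29, 1848 is in that span).
Feb 1, 1849 → Feb 1, 1850: 365 days.
Feb 1, 1850 → Feb 1, 1851: 365 days.
Feb 1, 1851 → Mar 1, 1851: 28 days (February has 28).
Mar 1, 1851 → Apr 1, 1851: 31 days (March has 31).
Apr 1, 1851 → May 1, 1851: 30 days (April has 30).
May 1, 1851 → Jun 1, 1851: 31 days (May has 31).
Jun 1, 1851 → Jul 1, 1851: 30 days (June has 30).
Jul 1, 1851 → Aug 1, 1851: 31 days (July has 31).
Aug 1, 1851 → Sep 1, 1851: 31 days (August has 31).
Sep 1, 1851 → Oct 1, 1851: 30 days (September has 30).
Oct 1, 1851 → Nov 1, 1851: 31 days (October has 31).
Nov 1, 1851 → Dec 1, 1851: 30 days (November has 30).
Dec 1, 1851 → Dec 23, 1851: 22 days.
Total: 2516 days.

2516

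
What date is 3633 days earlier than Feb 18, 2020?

−365 (one year) → Feb 18, 2019 (3268 left).
−365 (one year) → Feb 18, 2018 (2903 left).
−365 (one year) → Feb 18, 2017 (2538 left).
−366 (one year; includes Feb 29, 2016) → Feb 18, 2016 (2172 left).
−365 (one year) → Feb 18, 2015 (1807 left).
−365 (one year) → Feb 18, 2014 (1442 left).
−365 (one year) → Feb 18, 2013 (1077 left).
−366 (one year; includes Feb 29, 2012) → Feb 18, 2012 (711 left).
−365 (one year) → Feb 18, 2011 (346 left).
−18 → Jan 31, 2011 (end of Jan, 31 days; 328 left).
−31 → Dec 31, 2010 (end of Dec, 31 days; 297 left).
−31 → Nov 30, 2010 (end of Nov, 30 days; 266 left).
−30 → Oct 31, 2010 (end of Oct, 31 days; 236 left).
−31 → Sep 30, 2010 (end of Sep, 30 days; 205 left).
−30 → Aug 31, 2010 (end of Aug, 31 days; 175 left).
−31 → Jul 31, 2010 (end of Jul, 31 days; 144 left).
−31 → Jun 30, 2010 (end of Jun, 30 days; 113 left).
−30 → May 31, 2010 (end of May, 31 days; 83 left).
−31 → Apr 30, 2010 (end of Apr, 30 days; 52 left).
−30 → Mar 31, 2010 (end of Mar, 31 days; 22 left).
−22 → Mar 9, 2010.

March 9, 2010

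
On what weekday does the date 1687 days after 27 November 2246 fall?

Nov 27, 2246 is a Friday.
1687 mod 7 = 0, so 1687 days after a Friday is Friday + 0 = Friday.

Friday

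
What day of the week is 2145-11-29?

Doomsday rule: the anchor day for the 2100s is Sunday. For year 45: 45÷12 = 3 r 9, and 9÷4 = 2, so 3+9+2 = 14.
Sunday + 14 ≡ Sunday — that's 2145's doomsday.
In November the doomsday date is Nov 7.
Nov 29 is 22 days after Nov 7; 22 mod 7 = 1, so Sunday + 1 = Monday.

Monday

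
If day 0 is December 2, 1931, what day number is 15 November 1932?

349

Dec 2, 1931 → Jan 2, 1932: 31 days (December has 31).
Jan 2, 1932 → Feb 2, 1932: 31 days (January has 31).
Feb 2, 1932 → Mar 2, 1932: 29 days (February has 29).
Mar 2, 1932 → Apr 2, 1932: 31 days (March has 31).
Apr 2, 1932 → May 2, 1932: 30 days (April has 30).
May 2, 1932 → Jun 2, 1932: 31 days (May has 31).
Jun 2, 1932 → Jul 2, 1932: 30 days (June has 30).
Jul 2, 1932 → Aug 2, 1932: 31 days (July has 31).
Aug 2, 1932 → Sep 2, 1932: 31 days (August has 31).
Sep 2, 1932 → Oct 2, 1932: 30 days (September has 30).
Oct 2, 1932 → Nov 2, 1932: 31 days (October has 31).
Nov 2, 1932 → Nov 15, 1932: 13 days.
Total: 349 days.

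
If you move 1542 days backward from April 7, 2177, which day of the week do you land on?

Saturday

First find the weekday of Apr 7, 2177. Doomsday rule: the anchor day for the 2100s is Sunday. For year 77: 77÷12 = 6 r 5, and 5÷4 = 1, so 6+5+1 = 12.
Sunday + 12 ≡ Friday — that's 2177's doomsday.
In April the doomsday date is Apr 4.
Apr 7 is 3 days after Apr 4; 3 mod 7 = 3, so Friday + 3 = Monday.
1542 mod 7 = 2, so 1542 days before a Monday is Monday − 2 = Saturday.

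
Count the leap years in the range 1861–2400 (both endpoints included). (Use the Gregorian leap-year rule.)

Multiples of 4 in [1861,2400]: 135.
Of those, multiples of 100: 6 (not leap unless ÷400).
Multiples of 400: 2.
Leap years = 135 − 6 + 2 = 131.

131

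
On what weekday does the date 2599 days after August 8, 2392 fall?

First find the weekday of Aug 8, 2392. Doomsday rule: the anchor day for the 2300s is Wednesday. For year 92: 92÷12 = 7 r 8, and 8÷4 = 2, so 7+8+2 = 17.
Wednesday + 17 ≡ Saturday — that's 2392's doomsday.
In August the doomsday date is Aug 8.
Aug 8 is the doomsday itself: Saturday.
2599 mod 7 = 2, so 2599 days after a Saturday is Saturday + 2 = Monday.

Monday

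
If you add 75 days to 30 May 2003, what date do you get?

May has 31 days: +2 → Jun 1, 2003 (73 left).
Jun has 30 days: +30 → Jul 1, 2003 (43 left).
Jul has 31 days: +31 → Aug 1, 2003 (12 left).
+12 → Aug 13, 2003.

August 13, 2003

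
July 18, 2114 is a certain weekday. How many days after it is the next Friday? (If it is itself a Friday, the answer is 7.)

Jul 18, 2114 is a Wednesday.
From Wednesday to the next Friday is 2 days.

2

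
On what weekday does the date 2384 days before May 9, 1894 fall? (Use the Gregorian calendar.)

May 9, 1894 is a Wednesday.
2384 mod 7 = 4, so 2384 days before a Wednesday is Wednesday − 4 = Saturday.

Saturday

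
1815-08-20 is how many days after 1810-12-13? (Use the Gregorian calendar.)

1711

Dec 13, 1810 → Dec 13, 1811: 365 days.
Dec 13, 1811 → Dec 13, 1812: 366 days (Feb 29, 1812 is in that span).
Dec 13, 1812 → Dec 13, 1813: 365 days.
Dec 13, 1813 → Dec 13, 1814: 365 days.
Dec 13, 1814 → Jan 13, 1815: 31 days (December has 31).
Jan 13, 1815 → Feb 13, 1815: 31 days (January has 31).
Feb 13, 1815 → Mar 13, 1815: 28 days (February has 28).
Mar 13, 1815 → Apr 13, 1815: 31 days (March has 31).
Apr 13, 1815 → May 13, 1815: 30 days (April has 30).
May 13, 1815 → Jun 13, 1815: 31 days (May has 31).
Jun 13, 1815 → Jul 13, 1815: 30 days (June has 30).
Jul 13, 1815 → Aug 13, 1815: 31 days (July has 31).
Aug 13, 1815 → Aug 20, 1815: 7 days.
Total: 1711 days.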